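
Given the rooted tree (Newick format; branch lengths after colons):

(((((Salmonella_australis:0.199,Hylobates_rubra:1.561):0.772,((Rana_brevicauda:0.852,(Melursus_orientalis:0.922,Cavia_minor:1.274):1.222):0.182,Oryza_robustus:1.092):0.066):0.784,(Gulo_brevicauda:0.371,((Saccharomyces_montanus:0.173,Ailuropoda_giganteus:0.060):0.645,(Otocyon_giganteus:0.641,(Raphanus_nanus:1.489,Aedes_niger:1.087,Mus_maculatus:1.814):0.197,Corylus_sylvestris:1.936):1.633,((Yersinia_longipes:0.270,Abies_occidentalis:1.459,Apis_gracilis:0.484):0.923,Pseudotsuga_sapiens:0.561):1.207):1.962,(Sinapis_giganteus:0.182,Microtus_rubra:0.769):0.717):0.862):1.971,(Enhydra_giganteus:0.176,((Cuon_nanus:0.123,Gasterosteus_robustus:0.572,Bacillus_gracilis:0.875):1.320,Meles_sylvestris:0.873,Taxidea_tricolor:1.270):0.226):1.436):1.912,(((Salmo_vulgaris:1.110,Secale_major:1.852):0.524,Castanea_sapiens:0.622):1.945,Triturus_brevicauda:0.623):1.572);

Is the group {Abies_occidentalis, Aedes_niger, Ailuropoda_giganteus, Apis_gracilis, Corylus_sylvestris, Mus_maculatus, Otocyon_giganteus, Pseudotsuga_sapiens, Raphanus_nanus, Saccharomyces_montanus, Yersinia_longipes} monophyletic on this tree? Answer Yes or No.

The most recent common ancestor of these taxa subtends ((Saccharomyces_montanus,Ailuropoda_giganteus),(Otocyon_giganteus,(Raphanus_nanus,Aedes_niger,Mus_maculatus),Corylus_sylvestris),((Yersinia_longipes,Abies_occidentalis,Apis_gracilis),Pseudotsuga_sapiens)).
That clade has exactly 11 tips — every listed taxon and nothing else — so the group is monophyletic.

Yes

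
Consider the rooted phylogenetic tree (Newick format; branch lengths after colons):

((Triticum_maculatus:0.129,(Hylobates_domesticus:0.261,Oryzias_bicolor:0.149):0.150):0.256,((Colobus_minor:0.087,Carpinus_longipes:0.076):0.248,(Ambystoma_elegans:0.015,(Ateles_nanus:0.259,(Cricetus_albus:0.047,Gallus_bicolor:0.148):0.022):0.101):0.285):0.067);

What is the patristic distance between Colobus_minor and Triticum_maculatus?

0.787

The path runs Colobus_minor → … → MRCA → … → Triticum_maculatus; the MRCA is the root of the tree.
Branch lengths along that path: 0.087 + 0.248 + 0.067 + 0.256 + 0.129 = 0.787.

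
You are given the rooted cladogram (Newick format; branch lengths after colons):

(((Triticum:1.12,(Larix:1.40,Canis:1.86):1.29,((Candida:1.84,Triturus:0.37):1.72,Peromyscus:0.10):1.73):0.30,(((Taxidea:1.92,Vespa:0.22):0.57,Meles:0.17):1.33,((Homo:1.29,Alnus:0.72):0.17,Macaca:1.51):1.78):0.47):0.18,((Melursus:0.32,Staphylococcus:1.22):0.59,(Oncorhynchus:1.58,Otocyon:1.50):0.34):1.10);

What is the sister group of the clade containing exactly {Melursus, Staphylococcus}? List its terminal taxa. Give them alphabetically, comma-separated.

Oncorhynchus, Otocyon

The clade containing exactly {Melursus, Staphylococcus} attaches to the tree at the node subtending ((Melursus,Staphylococcus),(Oncorhynchus,Otocyon)).
The other lineage descending from that same node — the sister group — is (Oncorhynchus,Otocyon); its 2 tips in alphabetical order are the answer.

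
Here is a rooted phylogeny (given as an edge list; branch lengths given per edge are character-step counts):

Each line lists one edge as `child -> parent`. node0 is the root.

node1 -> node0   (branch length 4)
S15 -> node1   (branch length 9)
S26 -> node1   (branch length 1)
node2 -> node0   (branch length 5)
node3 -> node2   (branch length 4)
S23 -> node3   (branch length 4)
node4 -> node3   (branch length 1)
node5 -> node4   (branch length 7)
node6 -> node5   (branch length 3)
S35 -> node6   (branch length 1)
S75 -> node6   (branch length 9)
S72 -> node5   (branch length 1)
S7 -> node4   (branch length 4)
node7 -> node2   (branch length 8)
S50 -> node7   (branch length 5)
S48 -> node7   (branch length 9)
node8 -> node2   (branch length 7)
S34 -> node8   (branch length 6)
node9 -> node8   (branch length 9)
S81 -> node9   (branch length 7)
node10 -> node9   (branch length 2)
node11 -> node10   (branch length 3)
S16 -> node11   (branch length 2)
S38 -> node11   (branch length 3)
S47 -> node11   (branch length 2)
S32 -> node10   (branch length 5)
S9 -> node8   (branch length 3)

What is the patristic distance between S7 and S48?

26

The path runs S7 → … → MRCA → … → S48; the MRCA is the node subtending ((S23,(((S35,S75),S72),S7)),(S50,S48),(S34,(S81,((S16,S38,S47),S32)),S9)).
Branch lengths along that path: 4 + 1 + 4 + 8 + 9 = 26.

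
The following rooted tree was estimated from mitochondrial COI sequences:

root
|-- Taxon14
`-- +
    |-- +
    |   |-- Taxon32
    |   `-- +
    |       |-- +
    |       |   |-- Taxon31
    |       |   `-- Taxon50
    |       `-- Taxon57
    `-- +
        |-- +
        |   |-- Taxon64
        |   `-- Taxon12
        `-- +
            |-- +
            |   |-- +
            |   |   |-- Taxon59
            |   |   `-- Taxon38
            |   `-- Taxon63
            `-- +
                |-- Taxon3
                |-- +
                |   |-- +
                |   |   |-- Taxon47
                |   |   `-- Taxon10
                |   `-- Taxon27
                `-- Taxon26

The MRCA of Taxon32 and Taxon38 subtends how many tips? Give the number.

14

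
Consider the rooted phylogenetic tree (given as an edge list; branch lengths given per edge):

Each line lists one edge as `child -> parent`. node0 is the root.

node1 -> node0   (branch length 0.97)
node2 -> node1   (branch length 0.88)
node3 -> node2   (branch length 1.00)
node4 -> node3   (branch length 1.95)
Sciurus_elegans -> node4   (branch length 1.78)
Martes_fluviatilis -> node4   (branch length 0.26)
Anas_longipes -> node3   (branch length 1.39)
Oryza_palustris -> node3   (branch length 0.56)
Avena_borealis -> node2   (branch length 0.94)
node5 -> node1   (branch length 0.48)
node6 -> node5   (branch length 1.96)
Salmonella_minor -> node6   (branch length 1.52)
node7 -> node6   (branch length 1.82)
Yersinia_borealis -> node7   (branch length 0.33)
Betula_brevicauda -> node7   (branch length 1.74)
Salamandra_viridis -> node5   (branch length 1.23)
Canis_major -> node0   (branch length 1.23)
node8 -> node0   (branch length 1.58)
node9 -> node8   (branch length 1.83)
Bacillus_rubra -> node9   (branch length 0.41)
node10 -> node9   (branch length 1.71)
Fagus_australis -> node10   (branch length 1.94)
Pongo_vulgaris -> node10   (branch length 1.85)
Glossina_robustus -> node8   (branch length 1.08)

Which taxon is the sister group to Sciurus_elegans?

Martes_fluviatilis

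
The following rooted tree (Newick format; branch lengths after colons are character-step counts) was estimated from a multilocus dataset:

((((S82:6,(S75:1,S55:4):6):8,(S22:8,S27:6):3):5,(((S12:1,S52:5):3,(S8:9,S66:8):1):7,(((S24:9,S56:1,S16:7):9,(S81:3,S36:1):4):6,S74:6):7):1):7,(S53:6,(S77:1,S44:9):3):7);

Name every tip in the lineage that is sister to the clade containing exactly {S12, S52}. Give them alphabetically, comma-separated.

The clade containing exactly {S12, S52} attaches to the tree at the node subtending ((S12,S52),(S8,S66)).
The other lineage descending from that same node — the sister group — is (S8,S66); its 2 tips in alphabetical order are the answer.

S66, S8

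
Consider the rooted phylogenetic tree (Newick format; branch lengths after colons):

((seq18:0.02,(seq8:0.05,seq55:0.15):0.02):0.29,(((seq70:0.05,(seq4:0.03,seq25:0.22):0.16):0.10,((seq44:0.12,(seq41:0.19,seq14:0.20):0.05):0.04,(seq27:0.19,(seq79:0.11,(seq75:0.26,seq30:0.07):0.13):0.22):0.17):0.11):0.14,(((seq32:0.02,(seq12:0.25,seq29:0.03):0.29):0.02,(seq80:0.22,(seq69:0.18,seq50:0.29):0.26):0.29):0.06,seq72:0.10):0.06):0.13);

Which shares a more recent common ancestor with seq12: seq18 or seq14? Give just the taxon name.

seq14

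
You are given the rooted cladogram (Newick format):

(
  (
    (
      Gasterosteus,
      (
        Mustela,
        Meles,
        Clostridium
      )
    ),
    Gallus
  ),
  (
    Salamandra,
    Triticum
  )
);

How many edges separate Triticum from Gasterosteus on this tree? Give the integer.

The MRCA of Triticum and Gasterosteus is the root of the tree.
From Triticum up to that node: 2 branches. From Gasterosteus up to the same node: 3 branches. Total: 2 + 3 = 5.

5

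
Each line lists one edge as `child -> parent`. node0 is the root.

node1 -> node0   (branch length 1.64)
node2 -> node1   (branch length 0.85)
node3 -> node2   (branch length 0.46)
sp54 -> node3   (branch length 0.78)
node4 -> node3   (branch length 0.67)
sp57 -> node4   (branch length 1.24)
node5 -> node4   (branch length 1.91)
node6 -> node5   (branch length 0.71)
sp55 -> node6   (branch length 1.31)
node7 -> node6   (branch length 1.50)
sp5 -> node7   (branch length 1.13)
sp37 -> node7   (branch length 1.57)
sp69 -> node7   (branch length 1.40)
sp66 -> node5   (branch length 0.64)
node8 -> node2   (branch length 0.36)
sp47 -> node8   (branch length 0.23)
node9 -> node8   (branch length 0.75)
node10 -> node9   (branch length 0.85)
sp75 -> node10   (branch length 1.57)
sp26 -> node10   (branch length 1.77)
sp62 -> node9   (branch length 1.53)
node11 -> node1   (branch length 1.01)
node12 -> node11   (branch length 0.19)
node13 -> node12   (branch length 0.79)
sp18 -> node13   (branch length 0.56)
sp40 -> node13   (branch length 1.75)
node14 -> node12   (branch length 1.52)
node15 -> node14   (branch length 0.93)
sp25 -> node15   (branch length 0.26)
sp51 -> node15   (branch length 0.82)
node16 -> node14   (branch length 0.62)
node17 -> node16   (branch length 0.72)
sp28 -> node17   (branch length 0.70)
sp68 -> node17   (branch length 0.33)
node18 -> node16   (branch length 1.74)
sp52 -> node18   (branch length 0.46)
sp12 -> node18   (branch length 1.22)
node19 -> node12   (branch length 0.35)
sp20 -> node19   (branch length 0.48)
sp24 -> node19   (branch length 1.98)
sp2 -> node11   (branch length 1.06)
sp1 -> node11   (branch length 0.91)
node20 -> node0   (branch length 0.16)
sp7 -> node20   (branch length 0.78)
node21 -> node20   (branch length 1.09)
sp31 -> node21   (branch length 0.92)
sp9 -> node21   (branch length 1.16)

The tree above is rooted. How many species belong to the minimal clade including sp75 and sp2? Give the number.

23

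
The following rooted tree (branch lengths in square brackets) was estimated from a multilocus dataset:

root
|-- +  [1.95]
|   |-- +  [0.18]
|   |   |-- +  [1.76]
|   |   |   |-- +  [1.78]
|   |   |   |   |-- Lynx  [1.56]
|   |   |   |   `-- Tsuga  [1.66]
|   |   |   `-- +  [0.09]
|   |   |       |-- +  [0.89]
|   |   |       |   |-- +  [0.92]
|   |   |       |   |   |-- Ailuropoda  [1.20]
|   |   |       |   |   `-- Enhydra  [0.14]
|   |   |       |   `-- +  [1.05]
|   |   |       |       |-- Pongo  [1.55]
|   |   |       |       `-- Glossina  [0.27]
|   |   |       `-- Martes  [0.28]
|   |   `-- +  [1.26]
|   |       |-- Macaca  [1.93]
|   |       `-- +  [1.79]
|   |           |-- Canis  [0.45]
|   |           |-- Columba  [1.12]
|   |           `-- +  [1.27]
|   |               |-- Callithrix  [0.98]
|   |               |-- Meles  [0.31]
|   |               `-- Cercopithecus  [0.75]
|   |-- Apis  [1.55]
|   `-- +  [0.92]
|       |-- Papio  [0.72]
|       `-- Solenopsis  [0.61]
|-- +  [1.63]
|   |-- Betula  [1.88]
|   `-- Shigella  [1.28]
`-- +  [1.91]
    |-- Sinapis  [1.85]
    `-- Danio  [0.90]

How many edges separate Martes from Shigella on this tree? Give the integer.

The MRCA of Martes and Shigella is the root of the tree.
From Martes up to that node: 5 branches. From Shigella up to the same node: 2 branches. Total: 5 + 2 = 7.

7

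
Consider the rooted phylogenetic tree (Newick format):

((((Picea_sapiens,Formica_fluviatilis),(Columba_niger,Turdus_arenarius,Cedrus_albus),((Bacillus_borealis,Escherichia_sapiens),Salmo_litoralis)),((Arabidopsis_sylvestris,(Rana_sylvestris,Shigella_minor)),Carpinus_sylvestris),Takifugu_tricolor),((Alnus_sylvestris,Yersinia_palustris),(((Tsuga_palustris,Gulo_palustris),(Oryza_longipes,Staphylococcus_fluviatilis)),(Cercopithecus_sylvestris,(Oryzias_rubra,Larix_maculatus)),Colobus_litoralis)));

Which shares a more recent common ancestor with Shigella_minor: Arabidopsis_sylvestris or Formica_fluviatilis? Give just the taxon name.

Arabidopsis_sylvestris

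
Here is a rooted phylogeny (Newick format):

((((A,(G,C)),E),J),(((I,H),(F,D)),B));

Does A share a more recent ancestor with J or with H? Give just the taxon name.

J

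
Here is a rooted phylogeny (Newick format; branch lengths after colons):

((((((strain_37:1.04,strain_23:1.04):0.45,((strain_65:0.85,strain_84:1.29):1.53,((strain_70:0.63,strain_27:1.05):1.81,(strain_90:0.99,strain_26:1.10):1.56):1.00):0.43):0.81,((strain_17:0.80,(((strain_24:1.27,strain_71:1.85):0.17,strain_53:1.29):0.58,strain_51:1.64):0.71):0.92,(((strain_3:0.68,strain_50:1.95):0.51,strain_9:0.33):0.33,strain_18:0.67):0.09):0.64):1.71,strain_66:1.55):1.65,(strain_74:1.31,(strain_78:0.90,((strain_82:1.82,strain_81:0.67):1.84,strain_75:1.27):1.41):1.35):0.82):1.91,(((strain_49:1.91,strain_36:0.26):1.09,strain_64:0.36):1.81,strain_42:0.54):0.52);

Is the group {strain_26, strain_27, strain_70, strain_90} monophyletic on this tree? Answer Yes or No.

The most recent common ancestor of these taxa subtends ((strain_70,strain_27),(strain_90,strain_26)).
That clade has exactly 4 tips — every listed taxon and nothing else — so the group is monophyletic.

Yes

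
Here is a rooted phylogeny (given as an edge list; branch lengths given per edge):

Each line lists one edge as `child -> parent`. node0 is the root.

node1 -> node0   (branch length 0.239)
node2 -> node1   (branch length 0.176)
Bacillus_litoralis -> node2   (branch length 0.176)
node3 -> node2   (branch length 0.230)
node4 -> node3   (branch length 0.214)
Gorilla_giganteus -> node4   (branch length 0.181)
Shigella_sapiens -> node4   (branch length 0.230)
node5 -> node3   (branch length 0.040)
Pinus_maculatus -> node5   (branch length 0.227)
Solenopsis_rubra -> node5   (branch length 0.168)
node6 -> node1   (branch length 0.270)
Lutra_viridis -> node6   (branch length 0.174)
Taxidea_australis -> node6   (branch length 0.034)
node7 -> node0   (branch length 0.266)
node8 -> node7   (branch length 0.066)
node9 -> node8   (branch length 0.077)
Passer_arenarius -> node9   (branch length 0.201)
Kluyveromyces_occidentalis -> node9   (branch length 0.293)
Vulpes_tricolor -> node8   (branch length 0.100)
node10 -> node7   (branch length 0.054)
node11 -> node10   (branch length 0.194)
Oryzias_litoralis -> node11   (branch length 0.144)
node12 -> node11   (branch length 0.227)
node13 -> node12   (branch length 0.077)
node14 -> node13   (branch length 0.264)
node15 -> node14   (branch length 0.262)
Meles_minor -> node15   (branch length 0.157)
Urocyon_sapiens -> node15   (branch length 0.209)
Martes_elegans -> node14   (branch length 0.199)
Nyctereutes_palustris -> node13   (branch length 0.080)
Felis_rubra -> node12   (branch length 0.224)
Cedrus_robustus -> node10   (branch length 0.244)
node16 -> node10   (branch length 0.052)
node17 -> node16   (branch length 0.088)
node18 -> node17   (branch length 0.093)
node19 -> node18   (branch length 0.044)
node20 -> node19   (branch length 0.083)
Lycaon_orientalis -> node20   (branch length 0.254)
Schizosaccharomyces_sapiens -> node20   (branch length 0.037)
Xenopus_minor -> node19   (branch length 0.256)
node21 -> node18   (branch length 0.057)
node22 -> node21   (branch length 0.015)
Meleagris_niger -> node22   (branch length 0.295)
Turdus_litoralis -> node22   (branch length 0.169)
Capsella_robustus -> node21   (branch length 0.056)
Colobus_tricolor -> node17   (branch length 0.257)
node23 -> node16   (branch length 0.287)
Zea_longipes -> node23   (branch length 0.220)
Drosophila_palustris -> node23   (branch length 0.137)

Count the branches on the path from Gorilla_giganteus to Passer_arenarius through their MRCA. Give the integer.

9

The MRCA of Gorilla_giganteus and Passer_arenarius is the root of the tree.
From Gorilla_giganteus up to that node: 5 branches. From Passer_arenarius up to the same node: 4 branches. Total: 5 + 4 = 9.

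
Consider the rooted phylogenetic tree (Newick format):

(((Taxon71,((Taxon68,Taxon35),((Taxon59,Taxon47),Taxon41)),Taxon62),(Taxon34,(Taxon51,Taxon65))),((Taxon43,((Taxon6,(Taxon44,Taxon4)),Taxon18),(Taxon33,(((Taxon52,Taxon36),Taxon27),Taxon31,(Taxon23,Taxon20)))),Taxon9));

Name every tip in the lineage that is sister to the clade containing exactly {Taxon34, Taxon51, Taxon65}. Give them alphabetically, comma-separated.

Taxon35, Taxon41, Taxon47, Taxon59, Taxon62, Taxon68, Taxon71

The clade containing exactly {Taxon34, Taxon51, Taxon65} attaches to the tree at the node subtending ((Taxon71,((Taxon68,Taxon35),((Taxon59,Taxon47),Taxon41)),Taxon62),(Taxon34,(Taxon51,Taxon65))).
The other lineage descending from that same node — the sister group — is (Taxon71,((Taxon68,Taxon35),((Taxon59,Taxon47),Taxon41)),Taxon62); its 7 tips in alphabetical order are the answer.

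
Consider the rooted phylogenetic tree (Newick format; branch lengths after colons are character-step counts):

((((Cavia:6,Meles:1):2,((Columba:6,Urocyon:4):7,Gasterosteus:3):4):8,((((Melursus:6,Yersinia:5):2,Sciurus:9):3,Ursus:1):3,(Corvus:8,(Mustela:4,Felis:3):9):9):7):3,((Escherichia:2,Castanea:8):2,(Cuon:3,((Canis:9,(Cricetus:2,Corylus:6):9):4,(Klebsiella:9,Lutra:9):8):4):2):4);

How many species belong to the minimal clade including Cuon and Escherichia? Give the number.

8

The MRCA of Cuon and Escherichia is the node subtending ((Escherichia,Castanea),(Cuon,((Canis,(Cricetus,Corylus)),(Klebsiella,Lutra)))).
That clade contains 8 terminal taxa: Canis, Castanea, Corylus, Cricetus, Cuon, Escherichia, Klebsiella, Lutra.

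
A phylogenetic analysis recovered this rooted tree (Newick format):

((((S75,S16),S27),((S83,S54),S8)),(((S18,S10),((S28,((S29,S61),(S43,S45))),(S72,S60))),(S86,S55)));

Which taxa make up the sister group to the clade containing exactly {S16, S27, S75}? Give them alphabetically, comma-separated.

The clade containing exactly {S16, S27, S75} attaches to the tree at the node subtending (((S75,S16),S27),((S83,S54),S8)).
The other lineage descending from that same node — the sister group — is ((S83,S54),S8); its 3 tips in alphabetical order are the answer.

S54, S8, S83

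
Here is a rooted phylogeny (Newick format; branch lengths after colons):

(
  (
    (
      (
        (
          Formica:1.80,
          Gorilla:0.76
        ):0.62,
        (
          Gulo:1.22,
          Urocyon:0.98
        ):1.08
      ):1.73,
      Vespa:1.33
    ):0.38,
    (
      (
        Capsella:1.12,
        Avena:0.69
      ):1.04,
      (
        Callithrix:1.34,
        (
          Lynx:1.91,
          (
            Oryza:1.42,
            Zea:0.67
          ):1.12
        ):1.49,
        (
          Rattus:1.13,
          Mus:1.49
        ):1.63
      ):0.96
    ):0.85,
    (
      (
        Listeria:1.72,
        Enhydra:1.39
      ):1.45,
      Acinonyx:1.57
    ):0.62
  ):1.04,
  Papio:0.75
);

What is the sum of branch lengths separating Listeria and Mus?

The path runs Listeria → … → MRCA → … → Mus; the MRCA is the node subtending ((((Formica,Gorilla),(Gulo,Urocyon)),Vespa),((Capsella,Avena),(Callithrix,(Lynx,(Oryza,Zea)),(Rattus,Mus))),((Listeria,Enhydra),Acinonyx)).
Branch lengths along that path: 1.72 + 1.45 + 0.62 + 0.85 + 0.96 + 1.63 + 1.49 = 8.72.

8.72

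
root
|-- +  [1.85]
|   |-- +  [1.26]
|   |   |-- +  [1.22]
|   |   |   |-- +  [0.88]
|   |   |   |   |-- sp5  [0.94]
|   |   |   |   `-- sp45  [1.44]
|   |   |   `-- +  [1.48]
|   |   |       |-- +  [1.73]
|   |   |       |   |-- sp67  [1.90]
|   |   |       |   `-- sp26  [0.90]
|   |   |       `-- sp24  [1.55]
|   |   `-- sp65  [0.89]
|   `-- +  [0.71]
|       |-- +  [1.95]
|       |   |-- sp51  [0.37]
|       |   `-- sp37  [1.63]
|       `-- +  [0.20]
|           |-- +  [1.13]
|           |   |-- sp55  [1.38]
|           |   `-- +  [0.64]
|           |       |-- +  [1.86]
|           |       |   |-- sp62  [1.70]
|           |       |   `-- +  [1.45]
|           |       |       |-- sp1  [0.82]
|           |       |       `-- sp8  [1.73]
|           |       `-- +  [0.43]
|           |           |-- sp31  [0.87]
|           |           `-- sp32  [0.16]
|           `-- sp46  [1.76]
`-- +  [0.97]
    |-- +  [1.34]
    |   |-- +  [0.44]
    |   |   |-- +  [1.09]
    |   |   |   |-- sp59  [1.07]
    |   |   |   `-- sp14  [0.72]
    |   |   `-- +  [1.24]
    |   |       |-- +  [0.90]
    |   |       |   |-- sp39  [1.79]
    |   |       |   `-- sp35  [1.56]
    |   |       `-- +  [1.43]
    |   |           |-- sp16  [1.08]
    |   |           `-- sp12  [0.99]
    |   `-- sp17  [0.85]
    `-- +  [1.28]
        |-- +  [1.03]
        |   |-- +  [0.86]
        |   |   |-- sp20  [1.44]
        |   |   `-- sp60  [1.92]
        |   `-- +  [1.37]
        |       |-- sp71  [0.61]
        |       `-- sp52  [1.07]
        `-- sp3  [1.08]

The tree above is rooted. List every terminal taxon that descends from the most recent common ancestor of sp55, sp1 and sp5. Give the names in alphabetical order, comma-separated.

Tracing sp55: it sits inside (sp55,((sp62,(sp1,sp8)),(sp31,sp32))).
Tracing sp1: it sits inside (sp1,sp8).
Tracing sp5: it sits inside (sp5,sp45).
The smallest clade enclosing all 3 is ((((sp5,sp45),((sp67,sp26),sp24)),sp65),((sp51,sp37),((sp55,((sp62,(sp1,sp8)),(sp31,sp32))),sp46))); the answer is its 15 terminal taxa in alphabetical order.

sp1, sp24, sp26, sp31, sp32, sp37, sp45, sp46, sp5, sp51, sp55, sp62, sp65, sp67, sp8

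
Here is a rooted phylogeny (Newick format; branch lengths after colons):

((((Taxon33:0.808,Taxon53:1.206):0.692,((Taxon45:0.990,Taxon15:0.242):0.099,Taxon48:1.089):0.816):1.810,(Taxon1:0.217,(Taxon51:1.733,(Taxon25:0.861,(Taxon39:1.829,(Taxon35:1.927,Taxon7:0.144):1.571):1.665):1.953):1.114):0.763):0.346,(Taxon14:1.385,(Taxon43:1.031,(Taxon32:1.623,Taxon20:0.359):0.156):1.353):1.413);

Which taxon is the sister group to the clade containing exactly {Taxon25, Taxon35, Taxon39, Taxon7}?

Taxon51

The clade containing exactly {Taxon25, Taxon35, Taxon39, Taxon7} attaches to the tree at the node subtending (Taxon51,(Taxon25,(Taxon39,(Taxon35,Taxon7)))).
The other lineage descending from that same node — the sister group — is the single tip Taxon51.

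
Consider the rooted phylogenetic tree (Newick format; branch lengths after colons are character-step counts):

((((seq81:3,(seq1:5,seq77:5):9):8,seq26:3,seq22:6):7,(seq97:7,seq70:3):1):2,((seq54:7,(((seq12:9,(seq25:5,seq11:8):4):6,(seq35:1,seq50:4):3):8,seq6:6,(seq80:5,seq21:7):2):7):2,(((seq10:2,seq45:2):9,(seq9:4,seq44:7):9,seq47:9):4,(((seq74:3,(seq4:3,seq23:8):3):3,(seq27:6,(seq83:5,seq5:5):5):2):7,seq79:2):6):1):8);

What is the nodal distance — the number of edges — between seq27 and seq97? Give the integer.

9

The MRCA of seq27 and seq97 is the root of the tree.
From seq27 up to that node: 6 branches. From seq97 up to the same node: 3 branches. Total: 6 + 3 = 9.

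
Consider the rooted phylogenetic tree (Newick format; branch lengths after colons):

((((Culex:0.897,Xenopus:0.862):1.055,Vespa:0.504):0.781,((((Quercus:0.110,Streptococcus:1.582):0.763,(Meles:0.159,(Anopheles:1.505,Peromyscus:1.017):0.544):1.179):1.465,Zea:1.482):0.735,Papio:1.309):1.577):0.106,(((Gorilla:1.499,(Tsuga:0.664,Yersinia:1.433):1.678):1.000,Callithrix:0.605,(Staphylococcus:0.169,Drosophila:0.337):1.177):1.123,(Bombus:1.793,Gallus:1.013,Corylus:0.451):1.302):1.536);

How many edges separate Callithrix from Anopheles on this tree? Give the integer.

10

The MRCA of Callithrix and Anopheles is the root of the tree.
From Callithrix up to that node: 3 branches. From Anopheles up to the same node: 7 branches. Total: 3 + 7 = 10.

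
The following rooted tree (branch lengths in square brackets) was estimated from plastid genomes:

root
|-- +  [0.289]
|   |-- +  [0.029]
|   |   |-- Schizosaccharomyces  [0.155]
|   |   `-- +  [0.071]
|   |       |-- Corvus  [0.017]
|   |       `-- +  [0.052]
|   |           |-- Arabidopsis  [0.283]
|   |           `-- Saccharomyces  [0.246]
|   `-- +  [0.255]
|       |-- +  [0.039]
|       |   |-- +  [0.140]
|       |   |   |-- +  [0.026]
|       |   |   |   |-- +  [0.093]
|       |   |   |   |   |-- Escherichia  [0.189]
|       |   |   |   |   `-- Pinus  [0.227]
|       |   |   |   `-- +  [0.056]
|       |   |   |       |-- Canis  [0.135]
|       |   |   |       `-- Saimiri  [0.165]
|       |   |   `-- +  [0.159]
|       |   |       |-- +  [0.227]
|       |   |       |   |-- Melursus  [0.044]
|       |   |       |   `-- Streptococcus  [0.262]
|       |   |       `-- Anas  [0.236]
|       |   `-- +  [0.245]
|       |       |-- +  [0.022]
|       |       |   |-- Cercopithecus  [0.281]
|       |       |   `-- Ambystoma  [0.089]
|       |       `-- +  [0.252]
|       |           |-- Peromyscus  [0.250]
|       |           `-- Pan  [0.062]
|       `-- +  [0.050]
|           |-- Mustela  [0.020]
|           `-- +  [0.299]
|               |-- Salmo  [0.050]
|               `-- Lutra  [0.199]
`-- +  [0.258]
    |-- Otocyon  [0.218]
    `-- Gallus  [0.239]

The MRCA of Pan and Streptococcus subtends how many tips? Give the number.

11

The MRCA of Pan and Streptococcus is the node subtending ((((Escherichia,Pinus),(Canis,Saimiri)),((Melursus,Streptococcus),Anas)),((Cercopithecus,Ambystoma),(Peromyscus,Pan))).
That clade contains 11 terminal taxa: Ambystoma, Anas, Canis, Cercopithecus, Escherichia, Melursus, Pan, Peromyscus, Pinus, Saimiri, Streptococcus.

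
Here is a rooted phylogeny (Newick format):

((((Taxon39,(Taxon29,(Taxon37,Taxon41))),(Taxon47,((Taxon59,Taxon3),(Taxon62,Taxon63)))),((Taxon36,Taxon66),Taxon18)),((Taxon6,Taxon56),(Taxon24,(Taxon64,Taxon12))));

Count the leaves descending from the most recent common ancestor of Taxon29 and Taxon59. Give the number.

The MRCA of Taxon29 and Taxon59 is the node subtending ((Taxon39,(Taxon29,(Taxon37,Taxon41))),(Taxon47,((Taxon59,Taxon3),(Taxon62,Taxon63)))).
That clade contains 9 terminal taxa: Taxon29, Taxon3, Taxon37, Taxon39, Taxon41, Taxon47, Taxon59, Taxon62, Taxon63.

9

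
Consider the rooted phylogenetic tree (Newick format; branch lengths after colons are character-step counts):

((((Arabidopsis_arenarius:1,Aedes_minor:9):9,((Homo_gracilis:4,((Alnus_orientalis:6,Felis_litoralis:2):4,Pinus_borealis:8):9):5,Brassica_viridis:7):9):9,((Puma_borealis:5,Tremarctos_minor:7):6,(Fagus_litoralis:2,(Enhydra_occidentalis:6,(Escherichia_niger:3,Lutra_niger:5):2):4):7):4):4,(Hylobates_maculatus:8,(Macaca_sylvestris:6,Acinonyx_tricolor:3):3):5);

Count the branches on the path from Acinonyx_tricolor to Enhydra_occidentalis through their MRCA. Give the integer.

8

The MRCA of Acinonyx_tricolor and Enhydra_occidentalis is the root of the tree.
From Acinonyx_tricolor up to that node: 3 branches. From Enhydra_occidentalis up to the same node: 5 branches. Total: 3 + 5 = 8.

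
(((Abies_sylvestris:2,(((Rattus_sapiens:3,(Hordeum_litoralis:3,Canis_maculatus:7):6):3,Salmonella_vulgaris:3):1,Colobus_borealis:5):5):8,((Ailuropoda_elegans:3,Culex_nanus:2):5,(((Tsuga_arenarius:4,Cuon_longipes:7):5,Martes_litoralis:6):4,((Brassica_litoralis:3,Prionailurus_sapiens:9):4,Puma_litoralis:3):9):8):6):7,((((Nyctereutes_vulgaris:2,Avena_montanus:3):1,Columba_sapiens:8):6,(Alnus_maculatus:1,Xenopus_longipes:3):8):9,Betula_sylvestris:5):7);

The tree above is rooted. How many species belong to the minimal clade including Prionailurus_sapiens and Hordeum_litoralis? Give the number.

14

The MRCA of Prionailurus_sapiens and Hordeum_litoralis is the node subtending ((Abies_sylvestris,(((Rattus_sapiens,(Hordeum_litoralis,Canis_maculatus)),Salmonella_vulgaris),Colobus_borealis)),((Ailuropoda_elegans,Culex_nanus),(((Tsuga_arenarius,Cuon_longipes),Martes_litoralis),((Brassica_litoralis,Prionailurus_sapiens),Puma_litoralis)))).
That clade contains 14 terminal taxa: Abies_sylvestris, Ailuropoda_elegans, Brassica_litoralis, Canis_maculatus, Colobus_borealis, Culex_nanus, Cuon_longipes, Hordeum_litoralis, Martes_litoralis, Prionailurus_sapiens, Puma_litoralis, Rattus_sapiens, Salmonella_vulgaris, Tsuga_arenarius.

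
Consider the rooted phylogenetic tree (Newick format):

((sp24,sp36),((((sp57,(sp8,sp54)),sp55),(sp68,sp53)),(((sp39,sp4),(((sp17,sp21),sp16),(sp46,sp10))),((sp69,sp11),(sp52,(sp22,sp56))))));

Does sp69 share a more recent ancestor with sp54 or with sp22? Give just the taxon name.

sp22

The MRCA of sp69 and sp22 subtends ((sp69,sp11),(sp52,(sp22,sp56))) (5 taxa).
The MRCA of sp69 and sp54 subtends ((((sp57,(sp8,sp54)),sp55),(sp68,sp53)),(((sp39,sp4),(((sp17,sp21),sp16),(sp46,sp10))),((sp69,sp11),(sp52,(sp22,sp56))))) (18 taxa).
The first is nested inside the second, so sp69 shares a more recent common ancestor with sp22.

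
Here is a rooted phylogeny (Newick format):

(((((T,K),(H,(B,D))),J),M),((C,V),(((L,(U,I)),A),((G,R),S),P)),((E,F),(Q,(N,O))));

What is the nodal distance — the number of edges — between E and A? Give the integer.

7

The MRCA of E and A is the root of the tree.
From E up to that node: 3 branches. From A up to the same node: 4 branches. Total: 3 + 4 = 7.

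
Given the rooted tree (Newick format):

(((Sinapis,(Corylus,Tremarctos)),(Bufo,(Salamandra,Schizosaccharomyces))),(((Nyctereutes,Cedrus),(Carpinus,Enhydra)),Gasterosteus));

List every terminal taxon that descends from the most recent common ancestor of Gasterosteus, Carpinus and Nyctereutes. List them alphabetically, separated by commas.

Carpinus, Cedrus, Enhydra, Gasterosteus, Nyctereutes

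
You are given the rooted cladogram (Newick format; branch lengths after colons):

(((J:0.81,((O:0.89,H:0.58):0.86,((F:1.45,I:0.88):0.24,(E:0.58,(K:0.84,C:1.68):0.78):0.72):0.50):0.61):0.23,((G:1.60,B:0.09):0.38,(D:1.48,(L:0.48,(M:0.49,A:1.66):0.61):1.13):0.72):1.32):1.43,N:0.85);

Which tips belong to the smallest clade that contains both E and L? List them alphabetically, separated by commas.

Tracing E: it sits inside (E,(K,C)).
Tracing L: it sits inside (L,(M,A)).
The smallest clade enclosing both is ((J,((O,H),((F,I),(E,(K,C))))),((G,B),(D,(L,(M,A))))); the answer is its 14 terminal taxa in alphabetical order.

A, B, C, D, E, F, G, H, I, J, K, L, M, O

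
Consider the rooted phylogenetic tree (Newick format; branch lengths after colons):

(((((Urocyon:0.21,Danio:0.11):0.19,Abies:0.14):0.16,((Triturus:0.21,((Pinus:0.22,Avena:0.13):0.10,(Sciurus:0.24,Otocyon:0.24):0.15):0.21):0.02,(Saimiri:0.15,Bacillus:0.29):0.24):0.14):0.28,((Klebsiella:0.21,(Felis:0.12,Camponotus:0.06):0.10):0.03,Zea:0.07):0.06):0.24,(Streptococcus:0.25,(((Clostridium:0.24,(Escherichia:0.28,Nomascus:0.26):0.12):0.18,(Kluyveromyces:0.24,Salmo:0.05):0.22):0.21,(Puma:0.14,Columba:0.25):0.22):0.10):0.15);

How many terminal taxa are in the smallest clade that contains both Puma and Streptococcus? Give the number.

8

The MRCA of Puma and Streptococcus is the node subtending (Streptococcus,(((Clostridium,(Escherichia,Nomascus)),(Kluyveromyces,Salmo)),(Puma,Columba))).
That clade contains 8 terminal taxa: Clostridium, Columba, Escherichia, Kluyveromyces, Nomascus, Puma, Salmo, Streptococcus.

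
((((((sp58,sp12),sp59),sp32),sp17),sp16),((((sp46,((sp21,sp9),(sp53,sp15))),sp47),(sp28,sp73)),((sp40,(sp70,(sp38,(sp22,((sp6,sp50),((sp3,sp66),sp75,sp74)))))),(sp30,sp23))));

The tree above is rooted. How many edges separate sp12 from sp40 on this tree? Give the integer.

The MRCA of sp12 and sp40 is the root of the tree.
From sp12 up to that node: 6 branches. From sp40 up to the same node: 4 branches. Total: 6 + 4 = 10.

10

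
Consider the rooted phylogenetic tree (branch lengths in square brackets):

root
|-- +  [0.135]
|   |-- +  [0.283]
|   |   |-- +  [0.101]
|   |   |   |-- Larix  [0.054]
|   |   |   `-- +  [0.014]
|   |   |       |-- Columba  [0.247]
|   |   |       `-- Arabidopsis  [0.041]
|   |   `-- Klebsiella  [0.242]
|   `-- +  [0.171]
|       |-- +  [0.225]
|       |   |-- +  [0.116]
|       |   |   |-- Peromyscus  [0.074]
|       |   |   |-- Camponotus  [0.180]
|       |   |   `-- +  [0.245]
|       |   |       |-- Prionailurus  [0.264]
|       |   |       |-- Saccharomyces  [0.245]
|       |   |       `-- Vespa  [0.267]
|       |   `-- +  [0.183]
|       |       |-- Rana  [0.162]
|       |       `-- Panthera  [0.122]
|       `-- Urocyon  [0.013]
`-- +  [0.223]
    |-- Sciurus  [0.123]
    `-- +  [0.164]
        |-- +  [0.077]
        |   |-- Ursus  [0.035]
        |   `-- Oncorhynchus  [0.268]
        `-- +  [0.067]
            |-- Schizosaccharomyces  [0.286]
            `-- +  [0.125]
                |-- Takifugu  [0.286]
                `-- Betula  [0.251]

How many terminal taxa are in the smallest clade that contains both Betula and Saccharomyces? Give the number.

18

The MRCA of Betula and Saccharomyces is the root, so the clade is the entire tree.
That clade contains 18 terminal taxa: Arabidopsis, Betula, Camponotus, Columba, Klebsiella, Larix, Oncorhynchus, Panthera, Peromyscus, Prionailurus, Rana, Saccharomyces, Schizosaccharomyces, Sciurus, Takifugu, Urocyon, Ursus, Vespa.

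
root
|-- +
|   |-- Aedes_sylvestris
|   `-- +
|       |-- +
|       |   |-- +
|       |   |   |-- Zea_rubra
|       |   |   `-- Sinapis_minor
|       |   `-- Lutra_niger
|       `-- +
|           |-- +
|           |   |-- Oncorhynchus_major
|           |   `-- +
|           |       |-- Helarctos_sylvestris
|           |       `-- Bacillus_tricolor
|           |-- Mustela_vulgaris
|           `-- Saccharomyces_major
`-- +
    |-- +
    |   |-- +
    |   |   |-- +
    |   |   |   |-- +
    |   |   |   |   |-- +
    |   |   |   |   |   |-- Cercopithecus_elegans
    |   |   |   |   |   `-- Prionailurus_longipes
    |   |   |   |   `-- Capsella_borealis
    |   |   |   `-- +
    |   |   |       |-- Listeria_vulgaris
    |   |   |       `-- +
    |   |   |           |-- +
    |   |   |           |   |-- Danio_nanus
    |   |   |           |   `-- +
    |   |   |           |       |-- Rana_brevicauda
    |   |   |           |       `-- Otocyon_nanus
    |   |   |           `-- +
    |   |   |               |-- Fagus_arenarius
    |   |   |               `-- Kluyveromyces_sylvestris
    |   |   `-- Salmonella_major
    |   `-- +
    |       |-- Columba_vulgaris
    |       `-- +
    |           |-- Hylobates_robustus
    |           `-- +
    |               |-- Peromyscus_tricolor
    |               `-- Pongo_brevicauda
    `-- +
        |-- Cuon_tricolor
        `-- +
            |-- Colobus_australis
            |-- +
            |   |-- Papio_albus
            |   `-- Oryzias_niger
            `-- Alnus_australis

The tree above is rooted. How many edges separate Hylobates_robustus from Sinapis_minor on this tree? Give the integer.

10

The MRCA of Hylobates_robustus and Sinapis_minor is the root of the tree.
From Hylobates_robustus up to that node: 5 branches. From Sinapis_minor up to the same node: 5 branches. Total: 5 + 5 = 10.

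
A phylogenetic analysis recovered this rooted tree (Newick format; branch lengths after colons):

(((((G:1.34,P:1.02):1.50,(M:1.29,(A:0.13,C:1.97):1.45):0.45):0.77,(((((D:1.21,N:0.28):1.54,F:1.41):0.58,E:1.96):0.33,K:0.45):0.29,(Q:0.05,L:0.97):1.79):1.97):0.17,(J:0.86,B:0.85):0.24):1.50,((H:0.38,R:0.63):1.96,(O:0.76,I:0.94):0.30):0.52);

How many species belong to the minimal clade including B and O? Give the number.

18

The MRCA of B and O is the root, so the clade is the entire tree.
That clade contains 18 terminal taxa: A, B, C, D, E, F, G, H, I, J, K, L, M, N, O, P, Q, R.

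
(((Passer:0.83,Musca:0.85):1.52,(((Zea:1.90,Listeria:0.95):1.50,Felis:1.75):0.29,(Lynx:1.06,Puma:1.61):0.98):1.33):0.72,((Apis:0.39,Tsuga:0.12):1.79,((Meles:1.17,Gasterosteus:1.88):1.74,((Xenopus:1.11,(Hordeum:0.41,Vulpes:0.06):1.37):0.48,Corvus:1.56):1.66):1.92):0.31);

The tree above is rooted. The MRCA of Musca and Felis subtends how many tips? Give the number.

7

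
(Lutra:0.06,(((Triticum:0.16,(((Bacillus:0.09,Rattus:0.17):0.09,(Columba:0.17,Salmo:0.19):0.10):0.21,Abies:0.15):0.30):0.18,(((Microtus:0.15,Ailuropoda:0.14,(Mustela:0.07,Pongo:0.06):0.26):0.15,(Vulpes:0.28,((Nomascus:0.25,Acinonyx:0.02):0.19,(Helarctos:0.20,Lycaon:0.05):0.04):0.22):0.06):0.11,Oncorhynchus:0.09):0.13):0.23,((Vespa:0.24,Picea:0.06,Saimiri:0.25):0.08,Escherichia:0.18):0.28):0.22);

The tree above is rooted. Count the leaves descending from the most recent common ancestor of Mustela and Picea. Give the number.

The MRCA of Mustela and Picea is the node subtending (((Triticum,(((Bacillus,Rattus),(Columba,Salmo)),Abies)),(((Microtus,Ailuropoda,(Mustela,Pongo)),(Vulpes,((Nomascus,Acinonyx),(Helarctos,Lycaon)))),Oncorhynchus)),((Vespa,Picea,Saimiri),Escherichia)).
That clade contains 20 terminal taxa: Abies, Acinonyx, Ailuropoda, Bacillus, Columba, Escherichia, Helarctos, Lycaon, Microtus, Mustela, Nomascus, Oncorhynchus, Picea, Pongo, Rattus, Saimiri, Salmo, Triticum, Vespa, Vulpes.

20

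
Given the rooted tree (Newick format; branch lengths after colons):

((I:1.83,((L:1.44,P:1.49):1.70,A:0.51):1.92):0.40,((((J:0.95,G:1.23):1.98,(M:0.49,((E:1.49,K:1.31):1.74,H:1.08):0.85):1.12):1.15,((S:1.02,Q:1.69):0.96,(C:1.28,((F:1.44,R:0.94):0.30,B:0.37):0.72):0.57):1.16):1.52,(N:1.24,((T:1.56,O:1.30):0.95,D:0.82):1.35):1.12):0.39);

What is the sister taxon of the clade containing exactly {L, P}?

A

The clade containing exactly {L, P} attaches to the tree at the node subtending ((L,P),A).
The other lineage descending from that same node — the sister group — is the single tip A.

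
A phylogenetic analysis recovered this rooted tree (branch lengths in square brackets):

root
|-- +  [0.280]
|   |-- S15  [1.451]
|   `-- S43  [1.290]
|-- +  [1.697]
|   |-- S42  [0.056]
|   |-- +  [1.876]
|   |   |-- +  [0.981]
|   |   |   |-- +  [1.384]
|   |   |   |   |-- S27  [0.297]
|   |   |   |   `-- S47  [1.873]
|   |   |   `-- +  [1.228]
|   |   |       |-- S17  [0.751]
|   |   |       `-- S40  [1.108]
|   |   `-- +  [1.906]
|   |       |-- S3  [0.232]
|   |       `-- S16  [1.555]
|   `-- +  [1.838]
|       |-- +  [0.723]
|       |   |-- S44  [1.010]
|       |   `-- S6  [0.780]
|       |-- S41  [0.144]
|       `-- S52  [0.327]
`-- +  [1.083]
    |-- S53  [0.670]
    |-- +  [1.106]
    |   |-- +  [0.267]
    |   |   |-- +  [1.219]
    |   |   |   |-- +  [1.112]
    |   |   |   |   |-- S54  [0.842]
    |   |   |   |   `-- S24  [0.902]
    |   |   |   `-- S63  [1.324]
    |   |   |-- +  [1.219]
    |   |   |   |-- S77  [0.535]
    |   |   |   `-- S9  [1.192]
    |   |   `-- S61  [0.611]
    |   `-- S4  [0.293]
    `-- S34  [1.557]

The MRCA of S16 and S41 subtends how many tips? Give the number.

11

The MRCA of S16 and S41 is the node subtending (S42,(((S27,S47),(S17,S40)),(S3,S16)),((S44,S6),S41,S52)).
That clade contains 11 terminal taxa: S16, S17, S27, S3, S40, S41, S42, S44, S47, S52, S6.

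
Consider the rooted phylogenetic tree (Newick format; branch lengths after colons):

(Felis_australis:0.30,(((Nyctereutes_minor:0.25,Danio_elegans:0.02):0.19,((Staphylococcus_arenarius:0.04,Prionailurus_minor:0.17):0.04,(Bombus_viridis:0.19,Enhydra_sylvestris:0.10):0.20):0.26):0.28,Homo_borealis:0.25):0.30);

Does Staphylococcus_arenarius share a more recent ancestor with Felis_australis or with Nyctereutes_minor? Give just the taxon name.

Nyctereutes_minor

The MRCA of Staphylococcus_arenarius and Nyctereutes_minor subtends ((Nyctereutes_minor,Danio_elegans),((Staphylococcus_arenarius,Prionailurus_minor),(Bombus_viridis,Enhydra_sylvestris))) (6 taxa).
The MRCA of Staphylococcus_arenarius and Felis_australis is the root, subtending the entire tree (8 taxa).
The first is nested inside the second, so Staphylococcus_arenarius shares a more recent common ancestor with Nyctereutes_minor.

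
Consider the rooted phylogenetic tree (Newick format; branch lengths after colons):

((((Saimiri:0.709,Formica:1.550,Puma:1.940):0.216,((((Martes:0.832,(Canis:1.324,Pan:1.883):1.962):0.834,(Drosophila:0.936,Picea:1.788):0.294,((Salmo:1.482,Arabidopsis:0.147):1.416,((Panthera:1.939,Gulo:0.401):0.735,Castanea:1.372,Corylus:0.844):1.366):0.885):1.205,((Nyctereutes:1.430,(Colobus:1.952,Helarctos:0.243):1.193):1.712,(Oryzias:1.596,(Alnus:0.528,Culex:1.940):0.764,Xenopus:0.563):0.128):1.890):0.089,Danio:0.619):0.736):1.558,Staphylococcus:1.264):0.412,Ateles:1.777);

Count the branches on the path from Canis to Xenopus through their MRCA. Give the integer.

7

The MRCA of Canis and Xenopus is the node subtending (((Martes,(Canis,Pan)),(Drosophila,Picea),((Salmo,Arabidopsis),((Panthera,Gulo),Castanea,Corylus))),((Nyctereutes,(Colobus,Helarctos)),(Oryzias,(Alnus,Culex),Xenopus))).
From Canis up to that node: 4 branches. From Xenopus up to the same node: 3 branches. Total: 4 + 3 = 7.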